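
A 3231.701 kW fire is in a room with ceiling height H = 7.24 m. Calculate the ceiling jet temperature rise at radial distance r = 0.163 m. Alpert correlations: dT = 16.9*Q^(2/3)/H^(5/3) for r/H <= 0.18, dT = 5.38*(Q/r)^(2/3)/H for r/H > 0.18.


r/H = 0.163 / 7.24 = 0.022514
r/H <= 0.18, so dT = 16.9*Q^(2/3)/H^(5/3)
Q^(2/3) = 218.59
H^(5/3) = 27.096
dT = 16.9 * 218.59 / 27.096 = 136.34 K

136.34 K


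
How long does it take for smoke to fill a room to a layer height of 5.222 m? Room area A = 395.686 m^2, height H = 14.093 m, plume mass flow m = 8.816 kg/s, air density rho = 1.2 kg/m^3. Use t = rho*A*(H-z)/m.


H - z = 8.871 m
t = 1.2 * 395.686 * 8.871 / 8.816 = 477.79 s

477.79 s


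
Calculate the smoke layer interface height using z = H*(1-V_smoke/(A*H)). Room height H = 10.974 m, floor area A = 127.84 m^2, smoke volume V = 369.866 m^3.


V/(A*H) = 0.26364
1 - 0.26364 = 0.73636
z = 10.974 * 0.73636 = 8.0808 m

8.0808 m


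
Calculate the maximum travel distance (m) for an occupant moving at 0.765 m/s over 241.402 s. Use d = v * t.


d = 0.765 * 241.402 = 184.67 m

184.67 m


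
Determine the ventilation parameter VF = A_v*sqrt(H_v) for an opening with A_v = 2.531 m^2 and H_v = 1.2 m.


sqrt(H_v) = 1.0954
VF = 2.531 * 1.0954 = 2.7726 m^(5/2)

2.7726 m^(5/2)


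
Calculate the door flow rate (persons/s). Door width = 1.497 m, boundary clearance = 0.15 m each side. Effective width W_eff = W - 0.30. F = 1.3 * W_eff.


W_eff = 1.497 - 0.30 = 1.197 m
F = 1.3 * 1.197 = 1.5561 persons/s

1.5561 persons/s


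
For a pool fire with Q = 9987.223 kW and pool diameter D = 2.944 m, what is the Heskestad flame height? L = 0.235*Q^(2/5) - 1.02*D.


Q^(2/5) = 39.790
0.235 * Q^(2/5) = 9.3507
1.02 * D = 3.0029
L = 6.3479 m

6.3479 m


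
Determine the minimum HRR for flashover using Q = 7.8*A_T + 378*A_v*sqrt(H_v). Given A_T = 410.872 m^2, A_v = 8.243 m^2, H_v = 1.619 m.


7.8*A_T = 3204.8
sqrt(H_v) = 1.2724
378*A_v*sqrt(H_v) = 3964.6
Q = 3204.8 + 3964.6 = 7169.4 kW

7169.4 kW


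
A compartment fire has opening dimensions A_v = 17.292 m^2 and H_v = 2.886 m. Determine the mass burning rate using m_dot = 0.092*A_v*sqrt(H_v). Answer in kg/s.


sqrt(H_v) = 1.6988
m_dot = 0.092 * 17.292 * 1.6988 = 2.7026 kg/s

2.7026 kg/s


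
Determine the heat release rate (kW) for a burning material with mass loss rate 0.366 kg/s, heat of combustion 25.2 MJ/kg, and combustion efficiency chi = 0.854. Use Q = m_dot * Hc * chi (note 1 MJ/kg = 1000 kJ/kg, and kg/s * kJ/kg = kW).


Hc = 25.2 MJ/kg = 25.2 * 1000 kJ/kg = 25200 kJ/kg
Q = 0.366 kg/s * 25200 kJ/kg * 0.854 = 7876.6 kW

7876.6 kW


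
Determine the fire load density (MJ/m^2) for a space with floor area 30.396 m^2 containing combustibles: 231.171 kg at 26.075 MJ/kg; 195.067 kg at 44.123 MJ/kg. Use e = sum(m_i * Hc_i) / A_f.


Total energy = 231.171*26.075 + 195.067*44.123
= 6027.784 + 8606.941
= 14634.73 MJ
e = 14634.73 / 30.396 = 481.47 MJ/m^2

481.47 MJ/m^2


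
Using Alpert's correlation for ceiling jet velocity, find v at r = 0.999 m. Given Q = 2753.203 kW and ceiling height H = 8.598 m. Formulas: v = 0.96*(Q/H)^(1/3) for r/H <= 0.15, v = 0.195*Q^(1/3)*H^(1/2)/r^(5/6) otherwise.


r/H = 0.999 / 8.598 = 0.11619
r/H <= 0.15, so v = 0.96*(Q/H)^(1/3)
Q/H = 320.21
(Q/H)^(1/3) = 6.8414
v = 0.96 * 6.8414 = 6.5678 m/s

6.5678 m/s


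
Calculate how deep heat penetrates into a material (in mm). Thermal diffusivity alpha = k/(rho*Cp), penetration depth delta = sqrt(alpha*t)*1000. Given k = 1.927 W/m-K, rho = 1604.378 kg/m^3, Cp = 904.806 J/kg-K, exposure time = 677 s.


alpha = 1.927 / (1604.378 * 904.806) = 1.3275e-06 m^2/s
alpha * t = 0.00089869
delta = sqrt(0.00089869) * 1000 = 29.978 mm

29.978 mm


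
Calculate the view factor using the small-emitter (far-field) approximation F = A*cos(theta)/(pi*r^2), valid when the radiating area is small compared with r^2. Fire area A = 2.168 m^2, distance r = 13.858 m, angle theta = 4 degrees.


cos(4 deg) = 0.99756
pi*r^2 = 603.32
F = 2.168 * 0.99756 / 603.32 = 0.0035847

0.0035847


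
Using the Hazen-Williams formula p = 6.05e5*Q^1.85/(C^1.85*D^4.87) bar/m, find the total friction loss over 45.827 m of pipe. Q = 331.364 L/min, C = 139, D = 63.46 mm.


Q^1.85 = 45980
C^1.85 = 9216.7
D^4.87 = 6.0003e+08
p/m = 0.0050300 bar/m
p_total = 0.0050300 * 45.827 = 0.23051 bar

0.23051 bar


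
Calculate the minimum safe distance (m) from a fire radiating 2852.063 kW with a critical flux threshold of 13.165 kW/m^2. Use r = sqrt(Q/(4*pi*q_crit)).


4*pi*q_crit = 165.44
Q/(4*pi*q_crit) = 17.240
r = sqrt(17.240) = 4.1521 m

4.1521 m


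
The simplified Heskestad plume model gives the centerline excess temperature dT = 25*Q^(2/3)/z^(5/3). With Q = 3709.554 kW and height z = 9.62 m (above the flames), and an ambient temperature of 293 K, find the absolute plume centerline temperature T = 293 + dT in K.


Q^(2/3) = 239.63
z^(5/3) = 43.514
dT = 25 * 239.63 / 43.514 = 137.68 K
T = 293 + 137.68 = 430.68 K

430.68 K


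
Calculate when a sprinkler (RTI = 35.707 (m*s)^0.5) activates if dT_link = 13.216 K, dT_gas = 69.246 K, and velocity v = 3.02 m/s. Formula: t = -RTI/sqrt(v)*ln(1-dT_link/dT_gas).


dT_link/dT_gas = 0.19086
ln(1 - 0.19086) = -0.21178
t = -35.707 / sqrt(3.02) * -0.21178 = 4.3514 s

4.3514 s


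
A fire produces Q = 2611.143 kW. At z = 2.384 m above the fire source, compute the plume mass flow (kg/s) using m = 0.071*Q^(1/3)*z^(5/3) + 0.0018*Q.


Q^(1/3) = 13.770
z^(5/3) = 4.2545
First term = 0.071 * 13.770 * 4.2545 = 4.1595
Second term = 0.0018 * 2611.143 = 4.7001
m = 8.8596 kg/s

8.8596 kg/s


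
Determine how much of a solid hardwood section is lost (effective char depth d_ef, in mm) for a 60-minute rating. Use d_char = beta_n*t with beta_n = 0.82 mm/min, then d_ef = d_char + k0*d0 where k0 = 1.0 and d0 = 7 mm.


d_char = 0.82 * 60 = 49.2 mm
d_ef = 49.2 + 1.0*7 = 56.2 mm

56.2 mm


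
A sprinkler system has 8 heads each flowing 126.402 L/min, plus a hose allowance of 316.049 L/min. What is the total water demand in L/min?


Sprinkler demand = 8 * 126.402 = 1011.216 L/min
Total = 1011.216 + 316.049 = 1327.265 L/min

1327.265 L/min


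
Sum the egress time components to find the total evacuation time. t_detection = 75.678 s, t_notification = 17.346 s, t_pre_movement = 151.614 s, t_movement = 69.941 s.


Total = 75.678 + 17.346 + 151.614 + 69.941 = 314.579 s

314.579 s


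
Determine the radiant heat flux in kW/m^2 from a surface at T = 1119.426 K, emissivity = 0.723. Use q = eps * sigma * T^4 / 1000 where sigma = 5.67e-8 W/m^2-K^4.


T^4 = 1.5703e+12
q = 0.723 * 5.67e-8 * 1.5703e+12 / 1000 = 64.373 kW/m^2

64.373 kW/m^2


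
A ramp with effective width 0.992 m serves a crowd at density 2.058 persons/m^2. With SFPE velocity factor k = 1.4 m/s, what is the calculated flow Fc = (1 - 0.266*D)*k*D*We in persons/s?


1 - 0.266*D = 1 - 0.266*2.058 = 0.45257
Fs = 0.45257 * 1.4 * 2.058 = 1.3040 persons/(s*m)
Fc = 1.3040 * 0.992 = 1.2935 persons/s

1.2935 persons/s


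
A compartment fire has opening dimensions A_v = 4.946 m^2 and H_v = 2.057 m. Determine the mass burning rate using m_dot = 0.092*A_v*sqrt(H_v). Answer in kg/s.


sqrt(H_v) = 1.4342
m_dot = 0.092 * 4.946 * 1.4342 = 0.65262 kg/s

0.65262 kg/s


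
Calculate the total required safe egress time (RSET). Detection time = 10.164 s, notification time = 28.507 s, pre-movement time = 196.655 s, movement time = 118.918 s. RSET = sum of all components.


Total = 10.164 + 28.507 + 196.655 + 118.918 = 354.244 s

354.244 s


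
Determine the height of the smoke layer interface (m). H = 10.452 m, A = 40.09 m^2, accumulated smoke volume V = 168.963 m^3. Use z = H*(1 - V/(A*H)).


V/(A*H) = 0.40323
1 - 0.40323 = 0.59677
z = 10.452 * 0.59677 = 6.2374 m

6.2374 m


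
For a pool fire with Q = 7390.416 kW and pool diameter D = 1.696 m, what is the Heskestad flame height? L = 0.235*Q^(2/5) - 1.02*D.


Q^(2/5) = 35.275
0.235 * Q^(2/5) = 8.2896
1.02 * D = 1.7299
L = 6.5597 m

6.5597 m


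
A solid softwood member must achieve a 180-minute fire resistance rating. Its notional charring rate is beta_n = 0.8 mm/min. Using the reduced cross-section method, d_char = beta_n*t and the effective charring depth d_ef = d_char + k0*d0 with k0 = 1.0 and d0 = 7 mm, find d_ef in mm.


d_char = 0.8 * 180 = 144 mm
d_ef = 144 + 1.0*7 = 151 mm

151 mm


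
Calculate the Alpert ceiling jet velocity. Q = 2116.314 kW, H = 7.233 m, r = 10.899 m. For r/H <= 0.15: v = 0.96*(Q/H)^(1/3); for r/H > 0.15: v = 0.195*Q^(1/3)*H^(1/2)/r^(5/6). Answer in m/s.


r/H = 10.899 / 7.233 = 1.5068
r/H > 0.15, so v = 0.195*Q^(1/3)*H^(1/2)/r^(5/6)
Q^(1/3) = 12.839
H^(1/2) = 2.6894
r^(5/6) = 7.3196
v = 0.195 * 12.839 * 2.6894 / 7.3196 = 0.91988 m/s

0.91988 m/s


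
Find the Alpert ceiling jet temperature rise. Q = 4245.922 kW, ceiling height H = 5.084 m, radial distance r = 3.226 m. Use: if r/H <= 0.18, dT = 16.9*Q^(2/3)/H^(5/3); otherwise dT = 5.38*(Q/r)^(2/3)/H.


r/H = 3.226 / 5.084 = 0.63454
r/H > 0.18, so dT = 5.38*(Q/r)^(2/3)/H
Q/r = 1316.2
(Q/r)^(2/3) = 120.10
dT = 5.38 * 120.10 / 5.084 = 127.09 K

127.09 K


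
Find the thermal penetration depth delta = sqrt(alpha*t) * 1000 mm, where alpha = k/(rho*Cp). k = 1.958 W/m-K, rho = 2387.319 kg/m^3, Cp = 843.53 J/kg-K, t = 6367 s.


alpha = 1.958 / (2387.319 * 843.53) = 9.7230e-07 m^2/s
alpha * t = 0.0061907
delta = sqrt(0.0061907) * 1000 = 78.681 mm

78.681 mm


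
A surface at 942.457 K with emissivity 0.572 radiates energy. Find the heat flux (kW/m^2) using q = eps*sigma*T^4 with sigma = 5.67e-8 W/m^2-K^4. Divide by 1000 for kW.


T^4 = 7.8894e+11
q = 0.572 * 5.67e-8 * 7.8894e+11 / 1000 = 25.587 kW/m^2

25.587 kW/m^2


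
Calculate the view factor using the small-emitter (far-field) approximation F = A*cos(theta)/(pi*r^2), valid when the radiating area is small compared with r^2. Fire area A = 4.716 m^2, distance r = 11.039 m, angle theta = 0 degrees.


cos(0 deg) = 1
pi*r^2 = 382.83
F = 4.716 * 1 / 382.83 = 0.012319

0.012319


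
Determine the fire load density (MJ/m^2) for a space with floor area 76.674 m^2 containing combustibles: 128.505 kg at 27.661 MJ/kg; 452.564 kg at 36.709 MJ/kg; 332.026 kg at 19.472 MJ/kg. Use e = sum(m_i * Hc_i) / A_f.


Total energy = 128.505*27.661 + 452.564*36.709 + 332.026*19.472
= 3554.577 + 16613.17 + 6465.210
= 26632.96 MJ
e = 26632.96 / 76.674 = 347.35 MJ/m^2

347.35 MJ/m^2


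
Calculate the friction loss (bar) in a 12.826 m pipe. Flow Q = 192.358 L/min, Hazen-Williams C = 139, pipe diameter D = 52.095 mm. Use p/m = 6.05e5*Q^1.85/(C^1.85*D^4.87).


Q^1.85 = 16811
C^1.85 = 9216.7
D^4.87 = 2.2951e+08
p/m = 0.0048082 bar/m
p_total = 0.0048082 * 12.826 = 0.061670 bar

0.061670 bar


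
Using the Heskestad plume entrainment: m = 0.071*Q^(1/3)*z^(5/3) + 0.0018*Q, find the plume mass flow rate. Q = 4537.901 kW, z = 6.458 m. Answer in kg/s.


Q^(1/3) = 16.556
z^(5/3) = 22.396
First term = 0.071 * 16.556 * 22.396 = 26.325
Second term = 0.0018 * 4537.901 = 8.1682
m = 34.494 kg/s

34.494 kg/s


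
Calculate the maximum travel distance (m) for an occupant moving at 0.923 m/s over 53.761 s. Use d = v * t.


d = 0.923 * 53.761 = 49.621 m

49.621 m


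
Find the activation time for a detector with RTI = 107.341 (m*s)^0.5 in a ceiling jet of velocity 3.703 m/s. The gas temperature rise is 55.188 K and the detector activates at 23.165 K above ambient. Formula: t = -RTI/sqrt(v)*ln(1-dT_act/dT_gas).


dT_act/dT_gas = 0.41975
ln(1 - 0.41975) = -0.54429
t = -107.341 / sqrt(3.703) * -0.54429 = 30.361 s

30.361 s


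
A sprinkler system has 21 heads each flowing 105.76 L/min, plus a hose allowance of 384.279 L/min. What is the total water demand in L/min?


Sprinkler demand = 21 * 105.76 = 2220.96 L/min
Total = 2220.96 + 384.279 = 2605.239 L/min

2605.239 L/min


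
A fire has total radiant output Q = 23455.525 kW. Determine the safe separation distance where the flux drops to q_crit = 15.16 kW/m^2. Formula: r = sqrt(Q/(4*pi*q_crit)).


4*pi*q_crit = 190.51
Q/(4*pi*q_crit) = 123.12
r = sqrt(123.12) = 11.096 m

11.096 m


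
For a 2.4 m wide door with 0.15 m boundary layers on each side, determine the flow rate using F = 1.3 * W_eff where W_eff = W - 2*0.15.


W_eff = 2.4 - 0.30 = 2.1 m
F = 1.3 * 2.1 = 2.73 persons/s

2.73 persons/s


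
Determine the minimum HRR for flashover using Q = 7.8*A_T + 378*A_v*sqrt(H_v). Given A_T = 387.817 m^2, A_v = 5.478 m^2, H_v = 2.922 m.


7.8*A_T = 3025.0
sqrt(H_v) = 1.7094
378*A_v*sqrt(H_v) = 3539.6
Q = 3025.0 + 3539.6 = 6564.6 kW

6564.6 kW


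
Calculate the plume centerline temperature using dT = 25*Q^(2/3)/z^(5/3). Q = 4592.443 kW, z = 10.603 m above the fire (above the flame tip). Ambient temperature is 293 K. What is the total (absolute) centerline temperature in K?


Q^(2/3) = 276.29
z^(5/3) = 51.174
dT = 25 * 276.29 / 51.174 = 134.98 K
T = 293 + 134.98 = 427.98 K

427.98 K


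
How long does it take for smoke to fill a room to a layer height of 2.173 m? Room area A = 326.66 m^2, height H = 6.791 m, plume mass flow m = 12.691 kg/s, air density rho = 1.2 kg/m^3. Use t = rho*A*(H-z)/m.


H - z = 4.618 m
t = 1.2 * 326.66 * 4.618 / 12.691 = 142.64 s

142.64 s


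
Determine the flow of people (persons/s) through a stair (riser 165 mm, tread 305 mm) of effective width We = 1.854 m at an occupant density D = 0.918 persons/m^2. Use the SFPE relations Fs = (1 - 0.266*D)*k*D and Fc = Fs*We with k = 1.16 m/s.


1 - 0.266*D = 1 - 0.266*0.918 = 0.75581
Fs = 0.75581 * 1.16 * 0.918 = 0.80485 persons/(s*m)
Fc = 0.80485 * 1.854 = 1.4922 persons/s

1.4922 persons/s


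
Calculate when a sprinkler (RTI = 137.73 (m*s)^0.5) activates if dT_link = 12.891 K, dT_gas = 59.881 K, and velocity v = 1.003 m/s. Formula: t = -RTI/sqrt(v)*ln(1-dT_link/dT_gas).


dT_link/dT_gas = 0.21528
ln(1 - 0.21528) = -0.24242
t = -137.73 / sqrt(1.003) * -0.24242 = 33.339 s

33.339 s


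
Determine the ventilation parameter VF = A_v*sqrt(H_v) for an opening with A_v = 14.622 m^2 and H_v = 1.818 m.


sqrt(H_v) = 1.3483
VF = 14.622 * 1.3483 = 19.715 m^(5/2)

19.715 m^(5/2)


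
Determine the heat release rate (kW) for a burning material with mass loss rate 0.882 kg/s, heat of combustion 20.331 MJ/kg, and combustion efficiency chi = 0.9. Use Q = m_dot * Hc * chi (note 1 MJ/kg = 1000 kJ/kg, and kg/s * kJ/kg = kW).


Hc = 20.331 MJ/kg = 20.331 * 1000 kJ/kg = 20331 kJ/kg
Q = 0.882 kg/s * 20331 kJ/kg * 0.9 = 16139 kW

16139 kW


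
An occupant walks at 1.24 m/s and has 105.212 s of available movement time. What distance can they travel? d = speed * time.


d = 1.24 * 105.212 = 130.46 m

130.46 m


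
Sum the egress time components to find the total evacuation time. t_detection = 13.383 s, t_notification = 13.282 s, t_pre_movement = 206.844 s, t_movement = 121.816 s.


Total = 13.383 + 13.282 + 206.844 + 121.816 = 355.325 s

355.325 s


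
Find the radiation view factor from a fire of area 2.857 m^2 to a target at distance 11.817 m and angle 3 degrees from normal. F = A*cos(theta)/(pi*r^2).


cos(3 deg) = 0.99863
pi*r^2 = 438.70
F = 2.857 * 0.99863 / 438.70 = 0.0065035

0.0065035


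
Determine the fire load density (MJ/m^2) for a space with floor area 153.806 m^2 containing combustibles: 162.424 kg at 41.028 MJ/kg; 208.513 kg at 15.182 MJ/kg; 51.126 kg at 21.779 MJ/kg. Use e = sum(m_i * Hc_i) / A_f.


Total energy = 162.424*41.028 + 208.513*15.182 + 51.126*21.779
= 6663.932 + 3165.644 + 1113.473
= 10943.05 MJ
e = 10943.05 / 153.806 = 71.148 MJ/m^2

71.148 MJ/m^2


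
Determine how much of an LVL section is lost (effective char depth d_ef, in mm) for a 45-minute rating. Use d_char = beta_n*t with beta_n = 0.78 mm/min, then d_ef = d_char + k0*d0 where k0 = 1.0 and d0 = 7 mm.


d_char = 0.78 * 45 = 35.1 mm
d_ef = 35.1 + 1.0*7 = 42.1 mm

42.1 mm


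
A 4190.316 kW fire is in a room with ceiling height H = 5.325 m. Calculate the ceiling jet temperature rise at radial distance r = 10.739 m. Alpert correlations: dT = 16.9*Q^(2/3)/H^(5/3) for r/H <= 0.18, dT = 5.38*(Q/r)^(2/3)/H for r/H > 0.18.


r/H = 10.739 / 5.325 = 2.0167
r/H > 0.18, so dT = 5.38*(Q/r)^(2/3)/H
Q/r = 390.20
(Q/r)^(2/3) = 53.398
dT = 5.38 * 53.398 / 5.325 = 53.949 K

53.949 K


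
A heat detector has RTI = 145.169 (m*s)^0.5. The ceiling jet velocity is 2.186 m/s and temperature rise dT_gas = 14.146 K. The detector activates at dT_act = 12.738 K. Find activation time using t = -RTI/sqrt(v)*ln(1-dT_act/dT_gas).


dT_act/dT_gas = 0.90047
ln(1 - 0.90047) = -2.3073
t = -145.169 / sqrt(2.186) * -2.3073 = 226.54 s

226.54 s


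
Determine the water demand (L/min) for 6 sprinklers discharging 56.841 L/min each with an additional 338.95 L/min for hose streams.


Sprinkler demand = 6 * 56.841 = 341.046 L/min
Total = 341.046 + 338.95 = 679.996 L/min

679.996 L/min


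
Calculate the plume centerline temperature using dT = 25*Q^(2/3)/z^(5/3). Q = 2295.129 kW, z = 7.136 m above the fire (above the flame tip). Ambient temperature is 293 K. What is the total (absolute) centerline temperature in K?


Q^(2/3) = 174.00
z^(5/3) = 26.450
dT = 25 * 174.00 / 26.450 = 164.46 K
T = 293 + 164.46 = 457.46 K

457.46 K


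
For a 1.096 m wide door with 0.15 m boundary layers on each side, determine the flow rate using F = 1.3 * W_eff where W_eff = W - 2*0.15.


W_eff = 1.096 - 0.30 = 0.796 m
F = 1.3 * 0.796 = 1.0348 persons/s

1.0348 persons/s


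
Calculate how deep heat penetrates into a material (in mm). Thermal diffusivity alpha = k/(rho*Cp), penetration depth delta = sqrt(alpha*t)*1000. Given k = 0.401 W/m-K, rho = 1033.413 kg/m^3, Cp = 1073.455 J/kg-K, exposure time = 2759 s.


alpha = 0.401 / (1033.413 * 1073.455) = 3.6148e-07 m^2/s
alpha * t = 0.00099733
delta = sqrt(0.00099733) * 1000 = 31.581 mm

31.581 mm


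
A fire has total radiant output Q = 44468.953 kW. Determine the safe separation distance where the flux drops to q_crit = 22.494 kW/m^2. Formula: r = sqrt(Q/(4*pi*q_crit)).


4*pi*q_crit = 282.67
Q/(4*pi*q_crit) = 157.32
r = sqrt(157.32) = 12.543 m

12.543 m


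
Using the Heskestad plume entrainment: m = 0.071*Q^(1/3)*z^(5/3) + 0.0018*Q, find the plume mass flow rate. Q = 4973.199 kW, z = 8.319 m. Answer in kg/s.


Q^(1/3) = 17.069
z^(5/3) = 34.155
First term = 0.071 * 17.069 * 34.155 = 41.393
Second term = 0.0018 * 4973.199 = 8.9518
m = 50.344 kg/s

50.344 kg/s


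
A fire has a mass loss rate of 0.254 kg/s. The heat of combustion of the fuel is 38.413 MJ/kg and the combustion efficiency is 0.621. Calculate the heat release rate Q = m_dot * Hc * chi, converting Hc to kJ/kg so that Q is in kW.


Hc = 38.413 MJ/kg = 38.413 * 1000 kJ/kg = 38413 kJ/kg
Q = 0.254 kg/s * 38413 kJ/kg * 0.621 = 6059.0 kW

6059.0 kW


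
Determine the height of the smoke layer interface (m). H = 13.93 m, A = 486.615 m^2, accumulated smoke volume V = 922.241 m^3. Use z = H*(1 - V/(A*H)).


V/(A*H) = 0.13605
1 - 0.13605 = 0.86395
z = 13.93 * 0.86395 = 12.035 m

12.035 m


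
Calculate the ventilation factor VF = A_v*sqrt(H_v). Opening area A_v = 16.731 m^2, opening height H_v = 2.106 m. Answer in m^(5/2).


sqrt(H_v) = 1.4512
VF = 16.731 * 1.4512 = 24.280 m^(5/2)

24.280 m^(5/2)


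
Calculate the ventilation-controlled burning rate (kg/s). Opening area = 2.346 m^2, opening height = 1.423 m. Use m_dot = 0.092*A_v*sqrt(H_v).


sqrt(H_v) = 1.1929
m_dot = 0.092 * 2.346 * 1.1929 = 0.25747 kg/s

0.25747 kg/s


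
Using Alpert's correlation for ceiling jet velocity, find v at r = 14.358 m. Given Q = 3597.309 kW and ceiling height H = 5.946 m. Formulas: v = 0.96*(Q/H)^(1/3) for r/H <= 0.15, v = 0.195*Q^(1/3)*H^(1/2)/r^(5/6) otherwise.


r/H = 14.358 / 5.946 = 2.4147
r/H > 0.15, so v = 0.195*Q^(1/3)*H^(1/2)/r^(5/6)
Q^(1/3) = 15.322
H^(1/2) = 2.4384
r^(5/6) = 9.2097
v = 0.195 * 15.322 * 2.4384 / 9.2097 = 0.79109 m/s

0.79109 m/s


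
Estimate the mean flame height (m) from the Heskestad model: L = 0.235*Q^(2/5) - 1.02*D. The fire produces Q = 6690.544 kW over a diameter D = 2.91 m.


Q^(2/5) = 33.899
0.235 * Q^(2/5) = 7.9662
1.02 * D = 2.9682
L = 4.9980 m

4.9980 m


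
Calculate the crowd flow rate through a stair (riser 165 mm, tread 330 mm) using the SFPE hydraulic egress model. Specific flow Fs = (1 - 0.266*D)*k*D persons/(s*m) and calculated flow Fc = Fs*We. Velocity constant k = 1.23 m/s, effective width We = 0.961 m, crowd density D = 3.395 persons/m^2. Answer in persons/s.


1 - 0.266*D = 1 - 0.266*3.395 = 0.096930
Fs = 0.096930 * 1.23 * 3.395 = 0.40477 persons/(s*m)
Fc = 0.40477 * 0.961 = 0.38898 persons/s

0.38898 persons/s


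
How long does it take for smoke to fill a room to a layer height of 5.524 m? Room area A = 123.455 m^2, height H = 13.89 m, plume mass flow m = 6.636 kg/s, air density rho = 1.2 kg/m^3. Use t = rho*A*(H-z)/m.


H - z = 8.366 m
t = 1.2 * 123.455 * 8.366 / 6.636 = 186.77 s

186.77 s


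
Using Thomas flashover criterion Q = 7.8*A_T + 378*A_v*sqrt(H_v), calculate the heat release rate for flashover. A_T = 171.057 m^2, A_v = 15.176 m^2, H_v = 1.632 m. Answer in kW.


7.8*A_T = 1334.2
sqrt(H_v) = 1.2775
378*A_v*sqrt(H_v) = 7328.4
Q = 1334.2 + 7328.4 = 8662.6 kW

8662.6 kW


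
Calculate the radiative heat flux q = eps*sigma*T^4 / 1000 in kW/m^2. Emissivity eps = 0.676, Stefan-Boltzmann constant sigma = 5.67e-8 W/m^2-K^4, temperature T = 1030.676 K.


T^4 = 1.1285e+12
q = 0.676 * 5.67e-8 * 1.1285e+12 / 1000 = 43.253 kW/m^2

43.253 kW/m^2


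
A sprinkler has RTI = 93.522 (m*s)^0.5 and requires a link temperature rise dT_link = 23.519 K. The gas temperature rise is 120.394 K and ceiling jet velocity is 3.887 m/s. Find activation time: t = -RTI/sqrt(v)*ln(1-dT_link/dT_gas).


dT_link/dT_gas = 0.19535
ln(1 - 0.19535) = -0.21735
t = -93.522 / sqrt(3.887) * -0.21735 = 10.310 s

10.310 s


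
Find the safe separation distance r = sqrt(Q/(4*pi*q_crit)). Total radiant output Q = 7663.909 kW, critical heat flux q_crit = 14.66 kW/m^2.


4*pi*q_crit = 184.22
Q/(4*pi*q_crit) = 41.601
r = sqrt(41.601) = 6.4499 m

6.4499 m


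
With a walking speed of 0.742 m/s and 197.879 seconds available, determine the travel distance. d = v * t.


d = 0.742 * 197.879 = 146.83 m

146.83 m


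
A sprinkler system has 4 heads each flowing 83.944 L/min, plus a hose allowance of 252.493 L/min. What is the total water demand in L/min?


Sprinkler demand = 4 * 83.944 = 335.776 L/min
Total = 335.776 + 252.493 = 588.269 L/min

588.269 L/min


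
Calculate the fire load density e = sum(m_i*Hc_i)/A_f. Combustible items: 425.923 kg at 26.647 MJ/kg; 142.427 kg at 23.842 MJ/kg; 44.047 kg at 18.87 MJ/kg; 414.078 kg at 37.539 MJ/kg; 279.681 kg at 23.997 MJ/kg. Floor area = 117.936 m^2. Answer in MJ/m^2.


Total energy = 425.923*26.647 + 142.427*23.842 + 44.047*18.87 + 414.078*37.539 + 279.681*23.997
= 11349.57 + 3395.745 + 831.1669 + 15544.07 + 6711.505
= 37832.06 MJ
e = 37832.06 / 117.936 = 320.78 MJ/m^2

320.78 MJ/m^2


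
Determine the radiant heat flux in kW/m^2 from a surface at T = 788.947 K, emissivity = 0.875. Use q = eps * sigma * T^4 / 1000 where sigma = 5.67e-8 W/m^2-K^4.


T^4 = 3.8743e+11
q = 0.875 * 5.67e-8 * 3.8743e+11 / 1000 = 19.221 kW/m^2

19.221 kW/m^2


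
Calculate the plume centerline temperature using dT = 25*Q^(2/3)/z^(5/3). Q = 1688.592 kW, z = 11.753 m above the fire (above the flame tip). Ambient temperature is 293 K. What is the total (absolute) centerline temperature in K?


Q^(2/3) = 141.80
z^(5/3) = 60.755
dT = 25 * 141.80 / 60.755 = 58.350 K
T = 293 + 58.350 = 351.35 K

351.35 K


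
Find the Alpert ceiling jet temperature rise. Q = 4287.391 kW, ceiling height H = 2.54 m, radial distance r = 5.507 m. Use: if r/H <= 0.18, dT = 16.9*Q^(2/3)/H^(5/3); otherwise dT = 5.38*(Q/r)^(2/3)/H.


r/H = 5.507 / 2.54 = 2.1681
r/H > 0.18, so dT = 5.38*(Q/r)^(2/3)/H
Q/r = 778.53
(Q/r)^(2/3) = 84.629
dT = 5.38 * 84.629 / 2.54 = 179.25 K

179.25 K


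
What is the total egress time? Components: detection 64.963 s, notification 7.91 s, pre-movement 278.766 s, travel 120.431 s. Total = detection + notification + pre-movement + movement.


Total = 64.963 + 7.91 + 278.766 + 120.431 = 472.07 s

472.07 s


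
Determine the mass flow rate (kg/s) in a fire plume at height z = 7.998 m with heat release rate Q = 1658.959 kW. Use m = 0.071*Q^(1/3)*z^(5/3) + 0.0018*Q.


Q^(1/3) = 11.838
z^(5/3) = 31.987
First term = 0.071 * 11.838 * 31.987 = 26.885
Second term = 0.0018 * 1658.959 = 2.9861
m = 29.871 kg/s

29.871 kg/s


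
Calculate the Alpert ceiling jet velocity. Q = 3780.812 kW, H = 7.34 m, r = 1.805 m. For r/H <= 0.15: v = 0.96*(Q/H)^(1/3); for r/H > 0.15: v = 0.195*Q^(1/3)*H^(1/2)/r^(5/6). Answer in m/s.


r/H = 1.805 / 7.34 = 0.24591
r/H > 0.15, so v = 0.195*Q^(1/3)*H^(1/2)/r^(5/6)
Q^(1/3) = 15.579
H^(1/2) = 2.7092
r^(5/6) = 1.6358
v = 0.195 * 15.579 * 2.7092 / 1.6358 = 5.0313 m/s

5.0313 m/s


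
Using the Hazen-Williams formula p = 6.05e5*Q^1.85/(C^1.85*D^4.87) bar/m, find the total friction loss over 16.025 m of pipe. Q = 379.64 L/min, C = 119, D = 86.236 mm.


Q^1.85 = 59134
C^1.85 = 6914.5
D^4.87 = 2.6718e+09
p/m = 0.0019365 bar/m
p_total = 0.0019365 * 16.025 = 0.031033 bar

0.031033 bar


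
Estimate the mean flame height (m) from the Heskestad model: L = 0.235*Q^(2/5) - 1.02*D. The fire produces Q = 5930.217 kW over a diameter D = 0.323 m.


Q^(2/5) = 32.302
0.235 * Q^(2/5) = 7.5909
1.02 * D = 0.32946
L = 7.2615 m

7.2615 m


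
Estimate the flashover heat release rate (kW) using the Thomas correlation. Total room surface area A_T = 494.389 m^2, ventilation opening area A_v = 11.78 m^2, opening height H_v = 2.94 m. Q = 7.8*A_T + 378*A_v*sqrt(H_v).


7.8*A_T = 3856.2
sqrt(H_v) = 1.7146
378*A_v*sqrt(H_v) = 7635.0
Q = 3856.2 + 7635.0 = 11491 kW

11491 kW


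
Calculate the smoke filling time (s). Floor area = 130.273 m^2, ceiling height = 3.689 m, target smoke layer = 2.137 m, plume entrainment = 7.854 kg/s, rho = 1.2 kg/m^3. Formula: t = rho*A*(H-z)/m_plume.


H - z = 1.552 m
t = 1.2 * 130.273 * 1.552 / 7.854 = 30.891 s

30.891 s


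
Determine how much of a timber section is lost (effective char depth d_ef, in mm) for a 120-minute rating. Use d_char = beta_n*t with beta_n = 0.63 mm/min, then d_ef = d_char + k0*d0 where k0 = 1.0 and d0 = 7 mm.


d_char = 0.63 * 120 = 75.6 mm
d_ef = 75.6 + 1.0*7 = 82.6 mm

82.6 mm


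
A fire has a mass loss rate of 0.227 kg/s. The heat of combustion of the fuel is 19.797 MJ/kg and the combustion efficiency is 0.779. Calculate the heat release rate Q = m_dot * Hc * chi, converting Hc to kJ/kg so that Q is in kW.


Hc = 19.797 MJ/kg = 19.797 * 1000 kJ/kg = 19797 kJ/kg
Q = 0.227 kg/s * 19797 kJ/kg * 0.779 = 3500.8 kW

3500.8 kW


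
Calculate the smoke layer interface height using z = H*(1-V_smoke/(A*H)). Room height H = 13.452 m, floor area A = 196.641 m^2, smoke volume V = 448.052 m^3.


V/(A*H) = 0.16938
1 - 0.16938 = 0.83062
z = 13.452 * 0.83062 = 11.173 m

11.173 m


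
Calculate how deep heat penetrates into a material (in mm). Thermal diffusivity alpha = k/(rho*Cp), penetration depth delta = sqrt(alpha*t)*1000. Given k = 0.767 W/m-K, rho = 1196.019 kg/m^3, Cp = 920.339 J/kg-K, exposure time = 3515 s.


alpha = 0.767 / (1196.019 * 920.339) = 6.9680e-07 m^2/s
alpha * t = 0.0024493
delta = sqrt(0.0024493) * 1000 = 49.490 mm

49.490 mm


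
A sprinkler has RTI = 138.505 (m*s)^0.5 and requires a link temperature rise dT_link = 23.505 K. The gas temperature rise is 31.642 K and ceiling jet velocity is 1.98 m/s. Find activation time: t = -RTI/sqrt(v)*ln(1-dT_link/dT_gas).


dT_link/dT_gas = 0.74284
ln(1 - 0.74284) = -1.3581
t = -138.505 / sqrt(1.98) * -1.3581 = 133.68 s

133.68 s


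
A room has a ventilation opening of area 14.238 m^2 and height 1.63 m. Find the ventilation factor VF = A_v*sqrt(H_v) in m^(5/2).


sqrt(H_v) = 1.2767
VF = 14.238 * 1.2767 = 18.178 m^(5/2)

18.178 m^(5/2)


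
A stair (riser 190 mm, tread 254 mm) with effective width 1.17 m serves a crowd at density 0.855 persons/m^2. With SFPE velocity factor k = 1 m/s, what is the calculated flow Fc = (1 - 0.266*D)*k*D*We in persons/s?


1 - 0.266*D = 1 - 0.266*0.855 = 0.77257
Fs = 0.77257 * 1 * 0.855 = 0.66055 persons/(s*m)
Fc = 0.66055 * 1.17 = 0.77284 persons/s

0.77284 persons/s


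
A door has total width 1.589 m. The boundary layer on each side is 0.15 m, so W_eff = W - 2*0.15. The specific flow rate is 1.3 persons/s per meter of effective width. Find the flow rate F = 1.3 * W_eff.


W_eff = 1.589 - 0.30 = 1.289 m
F = 1.3 * 1.289 = 1.6757 persons/s

1.6757 persons/s


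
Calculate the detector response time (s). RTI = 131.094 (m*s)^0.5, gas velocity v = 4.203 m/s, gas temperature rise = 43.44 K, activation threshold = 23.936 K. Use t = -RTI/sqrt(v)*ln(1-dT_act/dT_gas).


dT_act/dT_gas = 0.55101
ln(1 - 0.55101) = -0.80076
t = -131.094 / sqrt(4.203) * -0.80076 = 51.204 s

51.204 s


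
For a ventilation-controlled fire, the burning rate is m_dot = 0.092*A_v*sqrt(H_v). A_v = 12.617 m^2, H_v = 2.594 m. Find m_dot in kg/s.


sqrt(H_v) = 1.6106
m_dot = 0.092 * 12.617 * 1.6106 = 1.8695 kg/s

1.8695 kg/s


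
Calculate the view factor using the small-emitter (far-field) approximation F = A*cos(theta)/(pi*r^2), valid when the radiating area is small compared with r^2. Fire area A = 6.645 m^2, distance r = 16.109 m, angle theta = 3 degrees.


cos(3 deg) = 0.99863
pi*r^2 = 815.24
F = 6.645 * 0.99863 / 815.24 = 0.0081398

0.0081398


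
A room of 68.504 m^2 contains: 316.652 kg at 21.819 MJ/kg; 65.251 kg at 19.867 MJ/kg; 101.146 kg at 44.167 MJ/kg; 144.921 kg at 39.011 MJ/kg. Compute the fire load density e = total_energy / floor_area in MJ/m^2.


Total energy = 316.652*21.819 + 65.251*19.867 + 101.146*44.167 + 144.921*39.011
= 6909.030 + 1296.342 + 4467.315 + 5653.513
= 18326.20 MJ
e = 18326.20 / 68.504 = 267.52 MJ/m^2

267.52 MJ/m^2


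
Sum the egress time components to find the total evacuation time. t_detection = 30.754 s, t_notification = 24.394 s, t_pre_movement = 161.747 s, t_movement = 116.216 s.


Total = 30.754 + 24.394 + 161.747 + 116.216 = 333.111 s

333.111 s


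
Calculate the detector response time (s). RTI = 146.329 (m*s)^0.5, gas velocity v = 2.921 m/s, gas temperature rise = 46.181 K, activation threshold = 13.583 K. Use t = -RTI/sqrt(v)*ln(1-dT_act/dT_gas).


dT_act/dT_gas = 0.29413
ln(1 - 0.29413) = -0.34832
t = -146.329 / sqrt(2.921) * -0.34832 = 29.822 s

29.822 s


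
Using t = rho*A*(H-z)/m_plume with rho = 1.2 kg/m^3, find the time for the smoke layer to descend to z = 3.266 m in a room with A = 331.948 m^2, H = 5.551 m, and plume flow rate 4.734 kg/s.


H - z = 2.285 m
t = 1.2 * 331.948 * 2.285 / 4.734 = 192.27 s

192.27 s


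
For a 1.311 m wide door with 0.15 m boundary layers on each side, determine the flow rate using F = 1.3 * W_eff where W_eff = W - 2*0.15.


W_eff = 1.311 - 0.30 = 1.011 m
F = 1.3 * 1.011 = 1.3143 persons/s

1.3143 persons/s


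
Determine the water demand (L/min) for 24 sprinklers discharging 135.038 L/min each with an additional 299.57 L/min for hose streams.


Sprinkler demand = 24 * 135.038 = 3240.912 L/min
Total = 3240.912 + 299.57 = 3540.482 L/min

3540.482 L/min


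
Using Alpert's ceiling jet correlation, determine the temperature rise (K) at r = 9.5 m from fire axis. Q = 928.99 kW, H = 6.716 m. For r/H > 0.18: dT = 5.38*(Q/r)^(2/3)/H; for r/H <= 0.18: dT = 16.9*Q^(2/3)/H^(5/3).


r/H = 9.5 / 6.716 = 1.4145
r/H > 0.18, so dT = 5.38*(Q/r)^(2/3)/H
Q/r = 97.788
(Q/r)^(2/3) = 21.226
dT = 5.38 * 21.226 / 6.716 = 17.003 K

17.003 K


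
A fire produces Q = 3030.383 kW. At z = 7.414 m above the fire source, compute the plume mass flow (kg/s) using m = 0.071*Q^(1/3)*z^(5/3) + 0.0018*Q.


Q^(1/3) = 14.471
z^(5/3) = 28.190
First term = 0.071 * 14.471 * 28.190 = 28.963
Second term = 0.0018 * 3030.383 = 5.4547
m = 34.418 kg/s

34.418 kg/s


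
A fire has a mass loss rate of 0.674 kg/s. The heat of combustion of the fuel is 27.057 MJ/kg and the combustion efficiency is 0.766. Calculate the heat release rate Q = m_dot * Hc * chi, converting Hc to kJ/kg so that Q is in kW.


Hc = 27.057 MJ/kg = 27.057 * 1000 kJ/kg = 27057 kJ/kg
Q = 0.674 kg/s * 27057 kJ/kg * 0.766 = 13969 kW

13969 kW


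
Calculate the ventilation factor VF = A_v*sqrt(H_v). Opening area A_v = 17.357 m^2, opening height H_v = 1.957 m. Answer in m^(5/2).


sqrt(H_v) = 1.3989
VF = 17.357 * 1.3989 = 24.281 m^(5/2)

24.281 m^(5/2)


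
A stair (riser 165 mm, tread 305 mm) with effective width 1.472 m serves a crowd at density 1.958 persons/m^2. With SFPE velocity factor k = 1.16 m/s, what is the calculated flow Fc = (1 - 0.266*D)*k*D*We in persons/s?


1 - 0.266*D = 1 - 0.266*1.958 = 0.47917
Fs = 0.47917 * 1.16 * 1.958 = 1.0883 persons/(s*m)
Fc = 1.0883 * 1.472 = 1.6020 persons/s

1.6020 persons/s


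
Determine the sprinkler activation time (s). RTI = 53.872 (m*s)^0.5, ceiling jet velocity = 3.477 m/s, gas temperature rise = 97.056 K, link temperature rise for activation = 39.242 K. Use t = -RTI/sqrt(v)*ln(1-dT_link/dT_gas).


dT_link/dT_gas = 0.40432
ln(1 - 0.40432) = -0.51806
t = -53.872 / sqrt(3.477) * -0.51806 = 14.967 s

14.967 s


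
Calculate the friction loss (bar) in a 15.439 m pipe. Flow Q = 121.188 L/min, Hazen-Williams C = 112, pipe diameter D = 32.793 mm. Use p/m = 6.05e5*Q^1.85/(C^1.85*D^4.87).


Q^1.85 = 7151.6
C^1.85 = 6180.9
D^4.87 = 2.4091e+07
p/m = 0.029057 bar/m
p_total = 0.029057 * 15.439 = 0.44861 bar

0.44861 bar


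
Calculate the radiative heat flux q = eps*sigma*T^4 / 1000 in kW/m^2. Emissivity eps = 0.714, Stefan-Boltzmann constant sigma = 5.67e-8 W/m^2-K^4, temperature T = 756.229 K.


T^4 = 3.2705e+11
q = 0.714 * 5.67e-8 * 3.2705e+11 / 1000 = 13.240 kW/m^2

13.240 kW/m^2


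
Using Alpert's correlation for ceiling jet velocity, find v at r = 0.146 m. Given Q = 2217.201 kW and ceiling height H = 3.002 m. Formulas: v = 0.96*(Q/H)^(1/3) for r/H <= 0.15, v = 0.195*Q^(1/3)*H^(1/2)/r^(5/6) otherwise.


r/H = 0.146 / 3.002 = 0.048634
r/H <= 0.15, so v = 0.96*(Q/H)^(1/3)
Q/H = 738.57
(Q/H)^(1/3) = 9.0392
v = 0.96 * 9.0392 = 8.6777 m/s

8.6777 m/s


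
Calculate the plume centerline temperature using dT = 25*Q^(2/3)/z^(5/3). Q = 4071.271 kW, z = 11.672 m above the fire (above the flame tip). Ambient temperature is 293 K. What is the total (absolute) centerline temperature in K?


Q^(2/3) = 254.97
z^(5/3) = 60.059
dT = 25 * 254.97 / 60.059 = 106.13 K
T = 293 + 106.13 = 399.13 K

399.13 K


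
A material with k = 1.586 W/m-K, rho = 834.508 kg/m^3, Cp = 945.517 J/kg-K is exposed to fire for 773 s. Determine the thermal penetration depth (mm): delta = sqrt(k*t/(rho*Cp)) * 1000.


alpha = 1.586 / (834.508 * 945.517) = 2.0100e-06 m^2/s
alpha * t = 0.0015538
delta = sqrt(0.0015538) * 1000 = 39.418 mm

39.418 mm


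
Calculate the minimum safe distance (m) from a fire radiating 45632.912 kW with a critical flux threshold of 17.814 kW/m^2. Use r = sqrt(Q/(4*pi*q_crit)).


4*pi*q_crit = 223.86
Q/(4*pi*q_crit) = 203.85
r = sqrt(203.85) = 14.278 m

14.278 m


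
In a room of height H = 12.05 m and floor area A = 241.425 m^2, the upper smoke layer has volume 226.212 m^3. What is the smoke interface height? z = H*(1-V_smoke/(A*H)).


V/(A*H) = 0.077758
1 - 0.077758 = 0.92224
z = 12.05 * 0.92224 = 11.113 m

11.113 m


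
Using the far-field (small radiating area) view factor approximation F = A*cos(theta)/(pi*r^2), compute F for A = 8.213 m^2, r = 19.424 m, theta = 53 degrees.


cos(53 deg) = 0.60182
pi*r^2 = 1185.3
F = 8.213 * 0.60182 / 1185.3 = 0.0041700

0.0041700


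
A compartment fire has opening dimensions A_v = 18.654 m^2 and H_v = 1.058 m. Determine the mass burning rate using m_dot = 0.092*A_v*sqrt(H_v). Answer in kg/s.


sqrt(H_v) = 1.0286
m_dot = 0.092 * 18.654 * 1.0286 = 1.7652 kg/s

1.7652 kg/s


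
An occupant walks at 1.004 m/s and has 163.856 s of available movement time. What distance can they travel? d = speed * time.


d = 1.004 * 163.856 = 164.51 m

164.51 m


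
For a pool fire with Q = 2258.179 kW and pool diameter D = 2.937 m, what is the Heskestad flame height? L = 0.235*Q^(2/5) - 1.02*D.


Q^(2/5) = 21.953
0.235 * Q^(2/5) = 5.1591
1.02 * D = 2.9957
L = 2.1633 m

2.1633 m


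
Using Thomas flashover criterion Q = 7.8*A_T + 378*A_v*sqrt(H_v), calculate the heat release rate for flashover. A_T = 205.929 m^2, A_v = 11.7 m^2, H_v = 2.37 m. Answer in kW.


7.8*A_T = 1606.2
sqrt(H_v) = 1.5395
378*A_v*sqrt(H_v) = 6808.5
Q = 1606.2 + 6808.5 = 8414.8 kW

8414.8 kW


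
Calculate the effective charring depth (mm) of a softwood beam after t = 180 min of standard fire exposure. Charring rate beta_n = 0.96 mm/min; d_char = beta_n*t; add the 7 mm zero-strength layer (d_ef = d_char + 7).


d_char = 0.96 * 180 = 172.8 mm
d_ef = 172.8 + 1.0*7 = 179.8 mm

179.8 mm


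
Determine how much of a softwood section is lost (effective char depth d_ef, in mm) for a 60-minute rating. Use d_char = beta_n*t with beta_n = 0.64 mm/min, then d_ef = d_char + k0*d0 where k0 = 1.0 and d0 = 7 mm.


d_char = 0.64 * 60 = 38.4 mm
d_ef = 38.4 + 1.0*7 = 45.4 mm

45.4 mm


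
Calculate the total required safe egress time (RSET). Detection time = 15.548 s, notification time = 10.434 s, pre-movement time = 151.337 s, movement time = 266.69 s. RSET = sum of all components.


Total = 15.548 + 10.434 + 151.337 + 266.69 = 444.009 s

444.009 s


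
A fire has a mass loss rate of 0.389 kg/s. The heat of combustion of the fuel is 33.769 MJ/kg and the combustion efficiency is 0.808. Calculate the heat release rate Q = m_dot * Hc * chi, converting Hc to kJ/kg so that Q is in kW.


Hc = 33.769 MJ/kg = 33.769 * 1000 kJ/kg = 33769 kJ/kg
Q = 0.389 kg/s * 33769 kJ/kg * 0.808 = 10614 kW

10614 kW


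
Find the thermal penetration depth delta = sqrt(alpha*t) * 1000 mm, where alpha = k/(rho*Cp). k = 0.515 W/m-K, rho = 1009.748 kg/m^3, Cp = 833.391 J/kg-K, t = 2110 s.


alpha = 0.515 / (1009.748 * 833.391) = 6.1199e-07 m^2/s
alpha * t = 0.0012913
delta = sqrt(0.0012913) * 1000 = 35.935 mm

35.935 mm


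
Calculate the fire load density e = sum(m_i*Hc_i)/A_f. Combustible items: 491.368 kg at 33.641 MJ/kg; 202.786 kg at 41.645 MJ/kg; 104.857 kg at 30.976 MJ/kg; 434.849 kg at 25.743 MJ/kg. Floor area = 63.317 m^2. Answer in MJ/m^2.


Total energy = 491.368*33.641 + 202.786*41.645 + 104.857*30.976 + 434.849*25.743
= 16530.11 + 8445.023 + 3248.050 + 11194.32
= 39417.50 MJ
e = 39417.50 / 63.317 = 622.54 MJ/m^2

622.54 MJ/m^2


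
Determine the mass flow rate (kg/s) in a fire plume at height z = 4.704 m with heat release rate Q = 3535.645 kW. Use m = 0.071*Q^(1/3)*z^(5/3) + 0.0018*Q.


Q^(1/3) = 15.234
z^(5/3) = 13.206
First term = 0.071 * 15.234 * 13.206 = 14.284
Second term = 0.0018 * 3535.645 = 6.3642
m = 20.648 kg/s

20.648 kg/s


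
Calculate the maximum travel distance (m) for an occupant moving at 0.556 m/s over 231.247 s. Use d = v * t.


d = 0.556 * 231.247 = 128.57 m

128.57 m


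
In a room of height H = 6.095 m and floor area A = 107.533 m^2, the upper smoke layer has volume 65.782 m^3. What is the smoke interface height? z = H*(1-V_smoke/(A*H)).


V/(A*H) = 0.10037
1 - 0.10037 = 0.89963
z = 6.095 * 0.89963 = 5.4833 m

5.4833 m


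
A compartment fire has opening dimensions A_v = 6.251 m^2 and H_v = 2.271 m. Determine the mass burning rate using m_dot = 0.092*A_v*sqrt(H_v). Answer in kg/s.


sqrt(H_v) = 1.5070
m_dot = 0.092 * 6.251 * 1.5070 = 0.86665 kg/s

0.86665 kg/s


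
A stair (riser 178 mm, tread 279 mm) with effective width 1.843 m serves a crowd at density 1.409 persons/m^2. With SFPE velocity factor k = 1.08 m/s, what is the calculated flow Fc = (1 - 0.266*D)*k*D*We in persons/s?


1 - 0.266*D = 1 - 0.266*1.409 = 0.62521
Fs = 0.62521 * 1.08 * 1.409 = 0.95139 persons/(s*m)
Fc = 0.95139 * 1.843 = 1.7534 persons/s

1.7534 persons/s
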